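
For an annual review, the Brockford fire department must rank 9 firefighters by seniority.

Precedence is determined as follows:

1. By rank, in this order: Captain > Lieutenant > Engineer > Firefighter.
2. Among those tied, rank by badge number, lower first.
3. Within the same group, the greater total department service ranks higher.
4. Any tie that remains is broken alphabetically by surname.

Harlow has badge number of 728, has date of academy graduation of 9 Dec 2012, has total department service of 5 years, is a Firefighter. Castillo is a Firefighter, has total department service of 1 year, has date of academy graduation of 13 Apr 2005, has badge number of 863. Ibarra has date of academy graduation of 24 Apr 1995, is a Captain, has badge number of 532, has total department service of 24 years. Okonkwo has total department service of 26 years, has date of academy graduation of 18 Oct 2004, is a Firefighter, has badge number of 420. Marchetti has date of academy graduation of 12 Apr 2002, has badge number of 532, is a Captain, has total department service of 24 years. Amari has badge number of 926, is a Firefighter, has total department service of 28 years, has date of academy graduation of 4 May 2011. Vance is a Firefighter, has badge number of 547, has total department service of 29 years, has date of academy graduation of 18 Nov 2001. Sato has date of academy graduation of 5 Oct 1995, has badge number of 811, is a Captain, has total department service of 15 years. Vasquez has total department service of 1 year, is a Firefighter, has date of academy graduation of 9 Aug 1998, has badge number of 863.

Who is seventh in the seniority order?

Castillo

By rank: Ibarra, Marchetti and Sato (Captain); then Okonkwo, Vance, Harlow, Castillo, Vasquez and Amari (Firefighter).
Among Ibarra, Marchetti and Sato, by badge number (lower first): Ibarra and Marchetti (532) before Sato (811).
Ibarra and Marchetti both have total department service 24 years, so the next rule applies.
Among Ibarra and Marchetti, alphabetically by surname: Ibarra before Marchetti.
Among Okonkwo, Vance, Harlow, Castillo, Vasquez and Amari, by badge number (lower first): Okonkwo (420) before Vance (547) before Harlow (728) before Castillo and Vasquez (863) before Amari (926).
Castillo and Vasquez both have total department service 1 year, so the next rule applies.
Among Castillo and Vasquez, alphabetically by surname: Castillo before Vasquez.
Order: Ibarra, Marchetti, Sato, Okonkwo, Vance, Harlow, Castillo, Vasquez, Amari.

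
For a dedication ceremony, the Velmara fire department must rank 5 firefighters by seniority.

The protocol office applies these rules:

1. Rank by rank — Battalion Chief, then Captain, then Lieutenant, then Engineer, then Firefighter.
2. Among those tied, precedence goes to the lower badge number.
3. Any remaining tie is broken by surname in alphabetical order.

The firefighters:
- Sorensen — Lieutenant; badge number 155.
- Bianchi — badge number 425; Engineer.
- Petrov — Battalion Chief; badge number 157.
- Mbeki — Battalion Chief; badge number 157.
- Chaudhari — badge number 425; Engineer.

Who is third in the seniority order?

Sorensen

By rank: Mbeki and Petrov (Battalion Chief); then Sorensen (Lieutenant); then Bianchi and Chaudhari (Engineer).
Mbeki and Petrov both have badge number 157, so the next rule applies.
Among Mbeki and Petrov, alphabetically by surname: Mbeki before Petrov.
Bianchi and Chaudhari both have badge number 425, so the next rule applies.
Among Bianchi and Chaudhari, alphabetically by surname: Bianchi before Chaudhari.
Order: Mbeki, Petrov, Sorensen, Bianchi, Chaudhari.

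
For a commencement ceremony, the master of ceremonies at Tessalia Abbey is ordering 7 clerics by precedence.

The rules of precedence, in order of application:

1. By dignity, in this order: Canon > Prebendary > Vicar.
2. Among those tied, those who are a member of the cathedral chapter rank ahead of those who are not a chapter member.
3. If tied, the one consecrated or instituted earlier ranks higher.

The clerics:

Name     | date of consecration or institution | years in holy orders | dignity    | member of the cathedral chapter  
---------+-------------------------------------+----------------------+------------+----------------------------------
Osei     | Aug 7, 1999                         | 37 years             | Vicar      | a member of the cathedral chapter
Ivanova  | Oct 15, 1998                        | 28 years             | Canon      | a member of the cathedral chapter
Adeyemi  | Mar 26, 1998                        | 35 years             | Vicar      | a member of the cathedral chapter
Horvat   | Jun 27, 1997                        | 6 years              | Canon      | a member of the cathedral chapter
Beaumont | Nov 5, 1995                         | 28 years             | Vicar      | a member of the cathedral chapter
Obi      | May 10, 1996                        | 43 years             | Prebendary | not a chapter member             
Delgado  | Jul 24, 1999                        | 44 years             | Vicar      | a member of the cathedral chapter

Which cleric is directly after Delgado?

By dignity: Horvat and Ivanova (Canon); then Obi (Prebendary); then Beaumont, Adeyemi, Delgado and Osei (Vicar).
Horvat and Ivanova are each a member of the cathedral chapter, so the next rule applies.
Among Horvat and Ivanova, by date of consecration or institution (earlier first): Horvat (Jun 27, 1997) before Ivanova (Oct 15, 1998).
Beaumont, Adeyemi, Delgado and Osei are each a member of the cathedral chapter, so the next rule applies.
Among Beaumont, Adeyemi, Delgado and Osei, by date of consecration or institution (earlier first): Beaumont (Nov 5, 1995) before Adeyemi (Mar 26, 1998) before Delgado (Jul 24, 1999) before Osei (Aug 7, 1999).
Order: Horvat, Ivanova, Obi, Beaumont, Adeyemi, Delgado, Osei.

Osei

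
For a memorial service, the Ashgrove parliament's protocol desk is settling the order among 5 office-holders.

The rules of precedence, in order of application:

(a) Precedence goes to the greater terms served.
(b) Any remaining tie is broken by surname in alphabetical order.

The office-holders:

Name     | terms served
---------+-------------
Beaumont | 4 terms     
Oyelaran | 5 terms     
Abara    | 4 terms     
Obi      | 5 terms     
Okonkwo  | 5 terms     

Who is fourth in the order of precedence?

By terms served (higher first): Obi, Okonkwo and Oyelaran (each 5 terms); then Abara and Beaumont (both 4 terms).
Among Obi, Okonkwo and Oyelaran, alphabetically by surname: Obi before Okonkwo before Oyelaran.
Among Abara and Beaumont, alphabetically by surname: Abara before Beaumont.
Order: Obi, Okonkwo, Oyelaran, Abara, Beaumont.

Abara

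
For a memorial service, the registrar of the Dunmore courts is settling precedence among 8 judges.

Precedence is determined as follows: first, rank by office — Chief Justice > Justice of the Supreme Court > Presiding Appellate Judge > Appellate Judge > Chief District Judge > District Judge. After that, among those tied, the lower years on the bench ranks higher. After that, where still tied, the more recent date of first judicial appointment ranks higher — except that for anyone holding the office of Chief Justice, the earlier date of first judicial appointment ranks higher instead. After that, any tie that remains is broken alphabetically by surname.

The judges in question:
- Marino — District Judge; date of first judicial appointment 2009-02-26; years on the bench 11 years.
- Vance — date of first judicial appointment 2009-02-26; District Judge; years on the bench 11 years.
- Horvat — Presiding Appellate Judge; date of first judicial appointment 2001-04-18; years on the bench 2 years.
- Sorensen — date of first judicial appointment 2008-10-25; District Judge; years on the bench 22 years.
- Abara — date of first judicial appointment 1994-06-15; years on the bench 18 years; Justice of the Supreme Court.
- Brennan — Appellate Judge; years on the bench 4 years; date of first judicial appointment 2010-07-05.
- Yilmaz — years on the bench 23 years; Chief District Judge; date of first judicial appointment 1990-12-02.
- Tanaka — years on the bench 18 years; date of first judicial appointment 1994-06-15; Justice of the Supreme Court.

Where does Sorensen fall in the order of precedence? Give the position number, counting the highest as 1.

8

By office: Abara and Tanaka (Justice of the Supreme Court); then Horvat (Presiding Appellate Judge); then Brennan (Appellate Judge); then Yilmaz (Chief District Judge); then Marino, Vance and Sorensen (District Judge).
Abara and Tanaka both have years on the bench 18 years, so the next rule applies.
Abara and Tanaka both have date of first judicial appointment 1994-06-15, so the next rule applies.
Among Abara and Tanaka, alphabetically by surname: Abara before Tanaka.
Among Marino, Vance and Sorensen, by years on the bench (lower first): Marino and Vance (11 years) before Sorensen (22 years).
Marino and Vance both have date of first judicial appointment 2009-02-26, so the next rule applies.
Among Marino and Vance, alphabetically by surname: Marino before Vance.
Order: Abara, Tanaka, Horvat, Brennan, Yilmaz, Marino, Vance, Sorensen. So position 8.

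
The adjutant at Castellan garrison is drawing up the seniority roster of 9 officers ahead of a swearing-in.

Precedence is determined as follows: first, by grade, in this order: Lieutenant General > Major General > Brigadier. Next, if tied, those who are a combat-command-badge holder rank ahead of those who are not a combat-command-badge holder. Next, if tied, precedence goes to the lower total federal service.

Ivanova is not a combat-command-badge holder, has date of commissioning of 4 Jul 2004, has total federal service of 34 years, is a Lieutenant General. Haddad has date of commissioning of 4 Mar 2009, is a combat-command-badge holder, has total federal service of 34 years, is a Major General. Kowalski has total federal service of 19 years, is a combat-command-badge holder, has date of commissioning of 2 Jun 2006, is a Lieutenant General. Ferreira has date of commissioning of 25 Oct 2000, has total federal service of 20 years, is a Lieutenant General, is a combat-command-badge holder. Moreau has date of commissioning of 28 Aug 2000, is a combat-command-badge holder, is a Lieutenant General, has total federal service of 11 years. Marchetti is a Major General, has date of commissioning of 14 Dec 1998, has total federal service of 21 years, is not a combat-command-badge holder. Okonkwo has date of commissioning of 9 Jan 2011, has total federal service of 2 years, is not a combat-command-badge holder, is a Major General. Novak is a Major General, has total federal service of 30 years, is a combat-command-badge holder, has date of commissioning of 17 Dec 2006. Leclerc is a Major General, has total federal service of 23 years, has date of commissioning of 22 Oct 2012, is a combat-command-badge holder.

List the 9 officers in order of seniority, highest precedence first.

Moreau, Kowalski, Ferreira, Ivanova, Leclerc, Novak, Haddad, Okonkwo, Marchetti

By grade: Moreau, Kowalski, Ferreira and Ivanova (Lieutenant General); then Leclerc, Novak, Haddad, Okonkwo and Marchetti (Major General).
Among Moreau, Kowalski, Ferreira and Ivanova, a combat-command-badge holder before not a combat-command-badge holder: Moreau, Kowalski and Ferreira (a combat-command-badge holder) before Ivanova (not a combat-command-badge holder).
Among Moreau, Kowalski and Ferreira, by total federal service (lower first): Moreau (11 years) before Kowalski (19 years) before Ferreira (20 years).
Among Leclerc, Novak, Haddad, Okonkwo and Marchetti, a combat-command-badge holder before not a combat-command-badge holder: Leclerc, Novak and Haddad (a combat-command-badge holder) before Okonkwo and Marchetti (not a combat-command-badge holder).
Among Leclerc, Novak and Haddad, by total federal service (lower first): Leclerc (23 years) before Novak (30 years) before Haddad (34 years).
Among Okonkwo and Marchetti, by total federal service (lower first): Okonkwo (2 years) before Marchetti (21 years).
Full order: Moreau, Kowalski, Ferreira, Ivanova, Leclerc, Novak, Haddad, Okonkwo, Marchetti.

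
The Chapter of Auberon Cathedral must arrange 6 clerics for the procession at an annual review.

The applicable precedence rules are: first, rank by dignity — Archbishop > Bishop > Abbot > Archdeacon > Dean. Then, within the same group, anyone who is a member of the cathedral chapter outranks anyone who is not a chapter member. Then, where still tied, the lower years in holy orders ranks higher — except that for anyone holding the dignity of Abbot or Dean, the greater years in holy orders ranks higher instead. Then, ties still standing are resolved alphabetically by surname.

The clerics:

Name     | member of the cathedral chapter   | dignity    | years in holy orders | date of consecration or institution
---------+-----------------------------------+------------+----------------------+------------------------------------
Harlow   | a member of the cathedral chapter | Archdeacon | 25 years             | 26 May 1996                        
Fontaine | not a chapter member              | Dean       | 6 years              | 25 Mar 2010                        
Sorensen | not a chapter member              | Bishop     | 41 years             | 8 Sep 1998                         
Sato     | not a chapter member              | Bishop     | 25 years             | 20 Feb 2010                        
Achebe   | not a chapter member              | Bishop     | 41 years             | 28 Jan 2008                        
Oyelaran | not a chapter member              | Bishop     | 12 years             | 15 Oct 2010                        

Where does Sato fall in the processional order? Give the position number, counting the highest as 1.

By dignity: Oyelaran, Sato, Achebe and Sorensen (Bishop); then Harlow (Archdeacon); then Fontaine (Dean).
Oyelaran, Sato, Achebe and Sorensen are each not a chapter member, so the next rule applies.
Among Oyelaran, Sato, Achebe and Sorensen, by years in holy orders (lower first): Oyelaran (12 years) before Sato (25 years) before Achebe and Sorensen (41 years).
Among Achebe and Sorensen, alphabetically by surname: Achebe before Sorensen.
Order: Oyelaran, Sato, Achebe, Sorensen, Harlow, Fontaine. So position 2.

2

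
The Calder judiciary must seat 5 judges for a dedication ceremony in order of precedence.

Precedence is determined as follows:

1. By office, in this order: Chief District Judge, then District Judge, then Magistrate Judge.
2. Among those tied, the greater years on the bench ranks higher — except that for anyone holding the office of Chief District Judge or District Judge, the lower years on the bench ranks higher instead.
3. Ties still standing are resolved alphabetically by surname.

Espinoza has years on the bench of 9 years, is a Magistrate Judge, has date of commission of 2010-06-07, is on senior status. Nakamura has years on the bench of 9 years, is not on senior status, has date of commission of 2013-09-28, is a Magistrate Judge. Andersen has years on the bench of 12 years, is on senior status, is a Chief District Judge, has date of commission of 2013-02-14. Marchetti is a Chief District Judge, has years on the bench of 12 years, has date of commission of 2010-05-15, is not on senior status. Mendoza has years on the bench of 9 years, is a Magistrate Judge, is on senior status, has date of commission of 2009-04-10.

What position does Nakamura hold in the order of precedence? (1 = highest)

5

By office: Andersen and Marchetti (Chief District Judge); then Espinoza, Mendoza and Nakamura (Magistrate Judge).
Andersen and Marchetti both have years on the bench 12 years, so the next rule applies.
Among Andersen and Marchetti, alphabetically by surname: Andersen before Marchetti.
Espinoza, Mendoza and Nakamura all have years on the bench 9 years, so the next rule applies.
Among Espinoza, Mendoza and Nakamura, alphabetically by surname: Espinoza before Mendoza before Nakamura.
Order: Andersen, Marchetti, Espinoza, Mendoza, Nakamura. So position 5.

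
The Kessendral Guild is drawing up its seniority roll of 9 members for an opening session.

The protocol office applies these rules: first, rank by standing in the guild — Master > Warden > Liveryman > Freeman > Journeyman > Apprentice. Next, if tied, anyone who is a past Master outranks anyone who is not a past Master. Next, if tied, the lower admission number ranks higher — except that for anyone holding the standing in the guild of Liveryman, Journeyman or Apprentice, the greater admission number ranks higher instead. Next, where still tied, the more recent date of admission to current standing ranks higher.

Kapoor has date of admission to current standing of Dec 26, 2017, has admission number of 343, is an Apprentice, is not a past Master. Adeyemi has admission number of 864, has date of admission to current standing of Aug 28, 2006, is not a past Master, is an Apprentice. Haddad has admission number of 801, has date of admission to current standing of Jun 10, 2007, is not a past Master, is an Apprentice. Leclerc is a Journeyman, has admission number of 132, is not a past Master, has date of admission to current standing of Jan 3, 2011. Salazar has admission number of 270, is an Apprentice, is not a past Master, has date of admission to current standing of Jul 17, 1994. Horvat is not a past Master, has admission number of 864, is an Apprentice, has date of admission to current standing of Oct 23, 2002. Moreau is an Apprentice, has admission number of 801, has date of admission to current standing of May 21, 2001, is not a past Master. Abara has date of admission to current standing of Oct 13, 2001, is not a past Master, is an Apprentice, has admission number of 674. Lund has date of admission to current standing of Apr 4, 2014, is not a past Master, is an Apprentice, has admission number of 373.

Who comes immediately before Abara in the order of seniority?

By standing in the guild: Leclerc (Journeyman); then Adeyemi, Horvat, Haddad, Moreau, Abara, Lund, Kapoor and Salazar (Apprentice).
Adeyemi, Horvat, Haddad, Moreau, Abara, Lund, Kapoor and Salazar are each not a past Master, so the next rule applies.
Among Adeyemi, Horvat, Haddad, Moreau, Abara, Lund, Kapoor and Salazar, by admission number (higher first) (reversed rule for this group): Adeyemi and Horvat (864) before Haddad and Moreau (801) before Abara (674) before Lund (373) before Kapoor (343) before Salazar (270).
Among Adeyemi and Horvat, by date of admission to current standing (later first): Adeyemi (Aug 28, 2006) before Horvat (Oct 23, 2002).
Among Haddad and Moreau, by date of admission to current standing (later first): Haddad (Jun 10, 2007) before Moreau (May 21, 2001).
Order: Leclerc, Adeyemi, Horvat, Haddad, Moreau, Abara, Lund, Kapoor, Salazar.

Moreau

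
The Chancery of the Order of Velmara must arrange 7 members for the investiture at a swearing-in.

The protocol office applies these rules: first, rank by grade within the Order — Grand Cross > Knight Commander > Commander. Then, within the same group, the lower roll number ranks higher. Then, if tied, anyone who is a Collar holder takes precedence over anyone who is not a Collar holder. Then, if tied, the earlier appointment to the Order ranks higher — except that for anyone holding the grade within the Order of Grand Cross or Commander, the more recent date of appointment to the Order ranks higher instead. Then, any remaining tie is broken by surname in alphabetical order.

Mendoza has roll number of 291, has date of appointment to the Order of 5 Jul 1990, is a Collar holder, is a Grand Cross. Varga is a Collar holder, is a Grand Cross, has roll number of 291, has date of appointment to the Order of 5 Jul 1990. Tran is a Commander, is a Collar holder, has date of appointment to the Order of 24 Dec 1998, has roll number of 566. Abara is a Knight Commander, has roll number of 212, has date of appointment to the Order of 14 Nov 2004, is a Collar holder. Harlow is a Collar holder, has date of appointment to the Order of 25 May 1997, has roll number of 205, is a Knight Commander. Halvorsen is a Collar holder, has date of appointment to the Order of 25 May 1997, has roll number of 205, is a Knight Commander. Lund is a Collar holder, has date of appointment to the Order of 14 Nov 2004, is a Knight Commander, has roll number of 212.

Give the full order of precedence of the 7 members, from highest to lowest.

Mendoza, Varga, Halvorsen, Harlow, Abara, Lund, Tran

By grade within the Order: Mendoza and Varga (Grand Cross); then Halvorsen, Harlow, Abara and Lund (Knight Commander); then Tran (Commander).
Mendoza and Varga both have roll number 291, so the next rule applies.
Mendoza and Varga are each a Collar holder, so the next rule applies.
Mendoza and Varga both have date of appointment to the Order 5 Jul 1990, so the next rule applies.
Among Mendoza and Varga, alphabetically by surname: Mendoza before Varga.
Among Halvorsen, Harlow, Abara and Lund, by roll number (lower first): Halvorsen and Harlow (205) before Abara and Lund (212).
Halvorsen and Harlow are each a Collar holder, so the next rule applies.
Halvorsen and Harlow both have date of appointment to the Order 25 May 1997, so the next rule applies.
Among Halvorsen and Harlow, alphabetically by surname: Halvorsen before Harlow.
Abara and Lund are each a Collar holder, so the next rule applies.
Abara and Lund both have date of appointment to the Order 14 Nov 2004, so the next rule applies.
Among Abara and Lund, alphabetically by surname: Abara before Lund.
Full order: Mendoza, Varga, Halvorsen, Harlow, Abara, Lund, Tran.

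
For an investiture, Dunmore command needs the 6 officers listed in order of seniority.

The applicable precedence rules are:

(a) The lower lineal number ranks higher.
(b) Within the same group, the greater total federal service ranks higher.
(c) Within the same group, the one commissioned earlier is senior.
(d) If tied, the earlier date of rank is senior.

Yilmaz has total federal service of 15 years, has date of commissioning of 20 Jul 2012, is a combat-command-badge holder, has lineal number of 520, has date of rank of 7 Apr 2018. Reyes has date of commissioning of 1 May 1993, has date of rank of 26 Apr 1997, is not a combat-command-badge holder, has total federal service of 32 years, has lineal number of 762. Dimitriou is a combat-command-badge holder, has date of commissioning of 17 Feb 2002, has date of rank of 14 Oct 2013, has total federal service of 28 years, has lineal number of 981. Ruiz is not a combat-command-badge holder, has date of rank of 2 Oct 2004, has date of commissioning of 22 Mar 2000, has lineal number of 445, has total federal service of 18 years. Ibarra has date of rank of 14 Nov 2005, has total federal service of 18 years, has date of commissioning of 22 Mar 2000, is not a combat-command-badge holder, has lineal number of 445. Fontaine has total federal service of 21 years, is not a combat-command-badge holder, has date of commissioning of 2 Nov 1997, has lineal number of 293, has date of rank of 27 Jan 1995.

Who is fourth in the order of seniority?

Yilmaz

By lineal number (lower first): Fontaine (293); then Ruiz and Ibarra (both 445); then Yilmaz (520); then Reyes (762); then Dimitriou (981).
Ruiz and Ibarra both have total federal service 18 years, so the next rule applies.
Ruiz and Ibarra both have date of commissioning 22 Mar 2000, so the next rule applies.
Among Ruiz and Ibarra, by date of rank (earlier first): Ruiz (2 Oct 2004) before Ibarra (14 Nov 2005).
Order: Fontaine, Ruiz, Ibarra, Yilmaz, Reyes, Dimitriou.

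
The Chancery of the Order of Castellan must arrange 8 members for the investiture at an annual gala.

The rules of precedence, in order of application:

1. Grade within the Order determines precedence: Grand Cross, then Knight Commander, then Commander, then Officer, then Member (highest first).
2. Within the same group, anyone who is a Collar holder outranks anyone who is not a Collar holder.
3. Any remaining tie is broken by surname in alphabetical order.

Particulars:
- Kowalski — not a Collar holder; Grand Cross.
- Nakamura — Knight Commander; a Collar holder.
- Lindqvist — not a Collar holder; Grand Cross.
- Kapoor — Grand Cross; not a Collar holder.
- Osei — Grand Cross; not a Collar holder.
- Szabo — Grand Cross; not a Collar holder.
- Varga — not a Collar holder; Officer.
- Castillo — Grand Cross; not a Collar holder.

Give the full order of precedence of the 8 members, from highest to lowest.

Castillo, Kapoor, Kowalski, Lindqvist, Osei, Szabo, Nakamura, Varga

By grade within the Order: Castillo, Kapoor, Kowalski, Lindqvist, Osei and Szabo (Grand Cross); then Nakamura (Knight Commander); then Varga (Officer).
Castillo, Kapoor, Kowalski, Lindqvist, Osei and Szabo are each not a Collar holder, so the next rule applies.
Among Castillo, Kapoor, Kowalski, Lindqvist, Osei and Szabo, alphabetically by surname: Castillo before Kapoor before Kowalski before Lindqvist before Osei before Szabo.
Full order: Castillo, Kapoor, Kowalski, Lindqvist, Osei, Szabo, Nakamura, Varga.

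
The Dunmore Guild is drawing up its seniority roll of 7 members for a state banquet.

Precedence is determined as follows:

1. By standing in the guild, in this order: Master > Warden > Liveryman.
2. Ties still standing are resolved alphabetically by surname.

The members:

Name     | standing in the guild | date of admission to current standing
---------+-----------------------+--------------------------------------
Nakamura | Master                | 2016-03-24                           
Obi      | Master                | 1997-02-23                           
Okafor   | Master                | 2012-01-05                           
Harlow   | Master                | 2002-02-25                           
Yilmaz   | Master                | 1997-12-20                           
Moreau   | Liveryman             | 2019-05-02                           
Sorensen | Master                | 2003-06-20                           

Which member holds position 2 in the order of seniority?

By standing in the guild: Harlow, Nakamura, Obi, Okafor, Sorensen and Yilmaz (Master); then Moreau (Liveryman).
Among Harlow, Nakamura, Obi, Okafor, Sorensen and Yilmaz, alphabetically by surname: Harlow before Nakamura before Obi before Okafor before Sorensen before Yilmaz.
Order: Harlow, Nakamura, Obi, Okafor, Sorensen, Yilmaz, Moreau.

Nakamura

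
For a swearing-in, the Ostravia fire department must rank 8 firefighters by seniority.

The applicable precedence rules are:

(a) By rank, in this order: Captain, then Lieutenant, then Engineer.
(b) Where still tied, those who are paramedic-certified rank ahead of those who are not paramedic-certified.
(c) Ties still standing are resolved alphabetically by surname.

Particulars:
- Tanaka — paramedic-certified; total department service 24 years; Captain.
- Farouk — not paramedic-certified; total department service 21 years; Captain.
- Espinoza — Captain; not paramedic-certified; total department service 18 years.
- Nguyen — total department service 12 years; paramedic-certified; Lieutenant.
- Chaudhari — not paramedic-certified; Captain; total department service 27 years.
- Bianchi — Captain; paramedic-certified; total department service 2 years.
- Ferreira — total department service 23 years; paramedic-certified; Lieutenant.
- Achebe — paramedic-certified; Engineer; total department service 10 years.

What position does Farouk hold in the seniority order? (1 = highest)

By rank: Bianchi, Tanaka, Chaudhari, Espinoza and Farouk (Captain); then Ferreira and Nguyen (Lieutenant); then Achebe (Engineer).
Among Bianchi, Tanaka, Chaudhari, Espinoza and Farouk, paramedic-certified before not paramedic-certified: Bianchi and Tanaka (paramedic-certified) before Chaudhari, Espinoza and Farouk (not paramedic-certified).
Among Bianchi and Tanaka, alphabetically by surname: Bianchi before Tanaka.
Among Chaudhari, Espinoza and Farouk, alphabetically by surname: Chaudhari before Espinoza before Farouk.
Ferreira and Nguyen are each paramedic-certified, so the next rule applies.
Among Ferreira and Nguyen, alphabetically by surname: Ferreira before Nguyen.
Order: Bianchi, Tanaka, Chaudhari, Espinoza, Farouk, Ferreira, Nguyen, Achebe. So position 5.

5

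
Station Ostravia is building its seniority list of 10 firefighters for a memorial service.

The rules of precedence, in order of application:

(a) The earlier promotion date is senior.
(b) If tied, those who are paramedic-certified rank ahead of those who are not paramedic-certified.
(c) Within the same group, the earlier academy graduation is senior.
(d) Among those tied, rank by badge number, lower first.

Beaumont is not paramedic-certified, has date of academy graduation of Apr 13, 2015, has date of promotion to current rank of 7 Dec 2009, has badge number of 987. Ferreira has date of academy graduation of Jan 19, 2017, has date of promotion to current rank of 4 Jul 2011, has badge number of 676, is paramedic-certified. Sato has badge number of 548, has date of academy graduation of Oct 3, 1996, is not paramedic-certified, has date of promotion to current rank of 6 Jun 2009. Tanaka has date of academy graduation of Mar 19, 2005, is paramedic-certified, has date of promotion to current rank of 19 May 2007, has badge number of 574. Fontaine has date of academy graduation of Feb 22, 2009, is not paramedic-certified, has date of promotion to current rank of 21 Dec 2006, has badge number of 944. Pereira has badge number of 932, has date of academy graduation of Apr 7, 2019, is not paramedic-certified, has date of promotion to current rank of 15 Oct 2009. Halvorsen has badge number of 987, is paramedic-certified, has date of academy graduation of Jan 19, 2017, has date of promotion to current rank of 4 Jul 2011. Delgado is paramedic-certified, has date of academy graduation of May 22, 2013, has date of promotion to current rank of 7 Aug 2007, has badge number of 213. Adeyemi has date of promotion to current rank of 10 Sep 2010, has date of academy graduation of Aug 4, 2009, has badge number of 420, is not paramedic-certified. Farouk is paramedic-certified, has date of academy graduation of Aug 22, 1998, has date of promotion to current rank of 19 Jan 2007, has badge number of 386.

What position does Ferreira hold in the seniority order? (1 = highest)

9

By date of promotion to current rank (earlier first): Fontaine (21 Dec 2006); then Farouk (19 Jan 2007); then Tanaka (19 May 2007); then Delgado (7 Aug 2007); then Sato (6 Jun 2009); then Pereira (15 Oct 2009); then Beaumont (7 Dec 2009); then Adeyemi (10 Sep 2010); then Ferreira and Halvorsen (both 4 Jul 2011).
Ferreira and Halvorsen are each paramedic-certified, so the next rule applies.
Ferreira and Halvorsen both have date of academy graduation Jan 19, 2017, so the next rule applies.
Among Ferreira and Halvorsen, by badge number (lower first): Ferreira (676) before Halvorsen (987).
Order: Fontaine, Farouk, Tanaka, Delgado, Sato, Pereira, Beaumont, Adeyemi, Ferreira, Halvorsen. So position 9.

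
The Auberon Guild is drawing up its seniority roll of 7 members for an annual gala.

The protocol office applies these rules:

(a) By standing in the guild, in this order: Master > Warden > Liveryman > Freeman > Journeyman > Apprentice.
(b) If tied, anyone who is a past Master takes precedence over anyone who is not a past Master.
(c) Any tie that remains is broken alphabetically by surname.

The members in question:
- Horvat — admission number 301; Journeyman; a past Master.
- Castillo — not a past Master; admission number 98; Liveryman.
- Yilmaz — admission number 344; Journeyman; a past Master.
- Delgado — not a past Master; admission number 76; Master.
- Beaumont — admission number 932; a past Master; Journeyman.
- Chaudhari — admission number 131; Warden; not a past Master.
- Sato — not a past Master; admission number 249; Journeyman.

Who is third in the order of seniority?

Castillo

By standing in the guild: Delgado (Master); then Chaudhari (Warden); then Castillo (Liveryman); then Beaumont, Horvat, Yilmaz and Sato (Journeyman).
Among Beaumont, Horvat, Yilmaz and Sato, a past Master before not a past Master: Beaumont, Horvat and Yilmaz (a past Master) before Sato (not a past Master).
Among Beaumont, Horvat and Yilmaz, alphabetically by surname: Beaumont before Horvat before Yilmaz.
Order: Delgado, Chaudhari, Castillo, Beaumont, Horvat, Yilmaz, Sato.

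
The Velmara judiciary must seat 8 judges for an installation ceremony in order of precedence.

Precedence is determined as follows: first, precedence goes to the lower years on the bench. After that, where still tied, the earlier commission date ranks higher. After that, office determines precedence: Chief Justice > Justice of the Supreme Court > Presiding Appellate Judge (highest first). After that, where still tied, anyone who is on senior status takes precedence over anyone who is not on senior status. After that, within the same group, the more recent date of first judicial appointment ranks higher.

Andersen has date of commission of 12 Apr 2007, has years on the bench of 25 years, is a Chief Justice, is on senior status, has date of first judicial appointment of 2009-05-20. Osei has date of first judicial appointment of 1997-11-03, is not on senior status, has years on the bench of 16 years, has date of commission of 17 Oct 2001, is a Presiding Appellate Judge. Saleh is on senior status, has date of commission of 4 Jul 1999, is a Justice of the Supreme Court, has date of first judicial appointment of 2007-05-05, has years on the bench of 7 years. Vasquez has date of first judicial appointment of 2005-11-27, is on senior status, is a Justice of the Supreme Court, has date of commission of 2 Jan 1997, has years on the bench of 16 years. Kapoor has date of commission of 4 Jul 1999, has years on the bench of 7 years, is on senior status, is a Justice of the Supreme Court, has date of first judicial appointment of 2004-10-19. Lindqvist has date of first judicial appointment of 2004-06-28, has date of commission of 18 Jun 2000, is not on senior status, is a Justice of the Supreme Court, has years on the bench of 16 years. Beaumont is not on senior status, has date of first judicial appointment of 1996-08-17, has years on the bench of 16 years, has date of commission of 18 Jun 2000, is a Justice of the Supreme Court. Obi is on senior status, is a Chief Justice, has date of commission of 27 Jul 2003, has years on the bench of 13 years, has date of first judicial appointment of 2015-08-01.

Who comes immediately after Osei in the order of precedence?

By years on the bench (lower first): Saleh and Kapoor (both 7 years); then Obi (13 years); then Vasquez, Lindqvist, Beaumont and Osei (each 16 years); then Andersen (25 years).
Saleh and Kapoor both have date of commission 4 Jul 1999, so the next rule applies.
Saleh and Kapoor are each Justice of the Supreme Court, so the next rule applies.
Saleh and Kapoor are each on senior status, so the next rule applies.
Among Saleh and Kapoor, by date of first judicial appointment (later first): Saleh (2007-05-05) before Kapoor (2004-10-19).
Among Vasquez, Lindqvist, Beaumont and Osei, by date of commission (earlier first): Vasquez (2 Jan 1997) before Lindqvist and Beaumont (18 Jun 2000) before Osei (17 Oct 2001).
Lindqvist and Beaumont are each Justice of the Supreme Court, so the next rule applies.
Lindqvist and Beaumont are each not on senior status, so the next rule applies.
Among Lindqvist and Beaumont, by date of first judicial appointment (later first): Lindqvist (2004-06-28) before Beaumont (1996-08-17).
Order: Saleh, Kapoor, Obi, Vasquez, Lindqvist, Beaumont, Osei, Andersen.

Andersen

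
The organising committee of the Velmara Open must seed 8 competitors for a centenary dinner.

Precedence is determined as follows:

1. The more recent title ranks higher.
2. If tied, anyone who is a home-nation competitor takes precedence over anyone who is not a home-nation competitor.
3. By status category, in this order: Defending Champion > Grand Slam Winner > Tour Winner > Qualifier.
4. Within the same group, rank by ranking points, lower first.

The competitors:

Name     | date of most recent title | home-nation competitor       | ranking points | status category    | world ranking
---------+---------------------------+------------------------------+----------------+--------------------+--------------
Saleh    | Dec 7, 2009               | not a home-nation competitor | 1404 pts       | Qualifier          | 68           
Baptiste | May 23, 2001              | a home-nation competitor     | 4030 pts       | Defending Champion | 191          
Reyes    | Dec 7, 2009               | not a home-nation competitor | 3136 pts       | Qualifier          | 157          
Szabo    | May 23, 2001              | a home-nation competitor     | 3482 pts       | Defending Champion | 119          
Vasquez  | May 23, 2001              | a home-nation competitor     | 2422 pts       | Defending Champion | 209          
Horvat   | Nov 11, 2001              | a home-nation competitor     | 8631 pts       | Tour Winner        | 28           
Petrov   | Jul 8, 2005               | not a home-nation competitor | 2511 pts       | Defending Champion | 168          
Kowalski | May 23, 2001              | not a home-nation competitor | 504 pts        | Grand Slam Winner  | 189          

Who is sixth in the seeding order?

Szabo

By date of most recent title (later first): Saleh and Reyes (both Dec 7, 2009); then Petrov (Jul 8, 2005); then Horvat (Nov 11, 2001); then Vasquez, Szabo, Baptiste and Kowalski (each May 23, 2001).
Saleh and Reyes are each not a home-nation competitor, so the next rule applies.
Saleh and Reyes are each Qualifier, so the next rule applies.
Among Saleh and Reyes, by ranking points (lower first): Saleh (1404 pts) before Reyes (3136 pts).
Among Vasquez, Szabo, Baptiste and Kowalski, a home-nation competitor before not a home-nation competitor: Vasquez, Szabo and Baptiste (a home-nation competitor) before Kowalski (not a home-nation competitor).
Vasquez, Szabo and Baptiste are each Defending Champion, so the next rule applies.
Among Vasquez, Szabo and Baptiste, by ranking points (lower first): Vasquez (2422 pts) before Szabo (3482 pts) before Baptiste (4030 pts).
Order: Saleh, Reyes, Petrov, Horvat, Vasquez, Szabo, Baptiste, Kowalski.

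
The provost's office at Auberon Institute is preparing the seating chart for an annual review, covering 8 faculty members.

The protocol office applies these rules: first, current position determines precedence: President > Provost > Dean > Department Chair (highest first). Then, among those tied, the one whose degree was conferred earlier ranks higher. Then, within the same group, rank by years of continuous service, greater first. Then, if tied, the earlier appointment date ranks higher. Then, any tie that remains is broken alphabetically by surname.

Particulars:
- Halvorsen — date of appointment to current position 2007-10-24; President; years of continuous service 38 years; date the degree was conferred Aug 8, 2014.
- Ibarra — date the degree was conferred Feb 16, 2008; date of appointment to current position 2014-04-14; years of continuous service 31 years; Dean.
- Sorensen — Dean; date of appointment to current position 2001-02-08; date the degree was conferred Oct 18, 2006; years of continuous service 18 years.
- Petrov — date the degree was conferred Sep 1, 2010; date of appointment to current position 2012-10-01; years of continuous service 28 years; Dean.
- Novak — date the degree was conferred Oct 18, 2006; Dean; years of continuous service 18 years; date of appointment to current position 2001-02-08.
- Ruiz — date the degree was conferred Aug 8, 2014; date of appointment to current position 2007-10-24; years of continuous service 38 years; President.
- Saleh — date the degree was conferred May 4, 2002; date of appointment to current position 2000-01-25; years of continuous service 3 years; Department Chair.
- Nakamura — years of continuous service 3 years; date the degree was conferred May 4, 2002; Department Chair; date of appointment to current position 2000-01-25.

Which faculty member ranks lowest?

By current position: Halvorsen and Ruiz (President); then Novak, Sorensen, Ibarra and Petrov (Dean); then Nakamura and Saleh (Department Chair).
Halvorsen and Ruiz both have date the degree was conferred Aug 8, 2014, so the next rule applies.
Halvorsen and Ruiz both have years of continuous service 38 years, so the next rule applies.
Halvorsen and Ruiz both have date of appointment to current position 2007-10-24, so the next rule applies.
Among Halvorsen and Ruiz, alphabetically by surname: Halvorsen before Ruiz.
Among Novak, Sorensen, Ibarra and Petrov, by date the degree was conferred (earlier first): Novak and Sorensen (Oct 18, 2006) before Ibarra (Feb 16, 2008) before Petrov (Sep 1, 2010).
Novak and Sorensen both have years of continuous service 18 years, so the next rule applies.
Novak and Sorensen both have date of appointment to current position 2001-02-08, so the next rule applies.
Among Novak and Sorensen, alphabetically by surname: Novak before Sorensen.
Nakamura and Saleh both have date the degree was conferred May 4, 2002, so the next rule applies.
Nakamura and Saleh both have years of continuous service 3 years, so the next rule applies.
Nakamura and Saleh both have date of appointment to current position 2000-01-25, so the next rule applies.
Among Nakamura and Saleh, alphabetically by surname: Nakamura before Saleh.
Order: Halvorsen, Ruiz, Novak, Sorensen, Ibarra, Petrov, Nakamura, Saleh.

Saleh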